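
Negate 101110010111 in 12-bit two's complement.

Original (sign bit 1, negative): 101110010111
Step 1 - Invert all bits: 010001101000
Step 2 - Add 1: 010001101001
Verification: 101110010111 + 010001101001 = 1000000000000; discarding the end carry (carry out of the top bit) leaves the 12-bit value 000000000000, as required for x + (-x)



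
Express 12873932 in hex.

Using repeated division by 16 (digits 10–15 are A–F):
12873932 ÷ 16 = 804620 remainder 12 (C)
804620 ÷ 16 = 50288 remainder 12 (C)
50288 ÷ 16 = 3143 remainder 0
3143 ÷ 16 = 196 remainder 7
196 ÷ 16 = 12 remainder 4
12 ÷ 16 = 0 remainder 12 (C)
Reading remainders bottom to top: C470CC



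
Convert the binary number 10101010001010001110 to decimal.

Sum of powers of 2 for each 1-bit:
2^1 + 2^2 + 2^3 + 2^7 + 2^9 + 2^13 + 2^15 + 2^17 + 2^19
= 2 + 4 + 8 + 128 + 512 + 8192 + 32768 + 131072 + 524288
= 696974



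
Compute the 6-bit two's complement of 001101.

Original: 001101
Step 1 - Invert all bits: 110010
Step 2 - Add 1: 110011
Verification: 001101 + 110011 = 1000000; discarding the end carry (carry out of the top bit) leaves the 6-bit value 000000, as required for x + (-x)



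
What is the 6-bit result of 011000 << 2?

Original: 011000 (decimal 24)
Shift left by 2 positions
Append 2 zeros on the right and drop the 2 high bits that overflow the 6-bit width
Result: 100000 (decimal 32)
Equivalent: 24 << 2 = 24 × 2^2 = 96, truncated to 6 bits = 32



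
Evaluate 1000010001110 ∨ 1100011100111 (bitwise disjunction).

OR: 1 when either bit is 1
  1000010001110
| 1100011100111
---------------
  1100011101111
Decimal: 4238 | 6375 = 6383



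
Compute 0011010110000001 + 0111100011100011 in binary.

Add column by column from the right: bit + bit + carry-in; write the sum mod 2, carry 1 when the sum is 2 or 3.
carry:  1110001100000110
        0011010110000001
+       0111100011100011
------------------------
       01010111001100100
(the carry out of the leftmost column, 0, becomes the leading bit)
Decimal check:
  0011010110000001 = 8192 + 4096 + 1024 + 256 + 128 + 1 = 13697
  0111100011100011 = 16384 + 8192 + 4096 + 2048 + 128 + 64 + 32 + 2 + 1 = 30947
  13697 + 30947 = 44644, and 01010111001100100 = 32768 + 8192 + 2048 + 1024 + 512 + 64 + 32 + 4 = 44644 ✓



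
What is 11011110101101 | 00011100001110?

OR: 1 when either bit is 1
  11011110101101
| 00011100001110
----------------
  11011110101111
Decimal: 14253 | 1806 = 14255



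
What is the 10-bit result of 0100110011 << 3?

Original: 0100110011 (decimal 307)
Shift left by 3 positions
Append 3 zeros on the right and drop the 3 high bits that overflow the 10-bit width
Result: 0110011000 (decimal 408)
Equivalent: 307 << 3 = 307 × 2^3 = 2456, truncated to 10 bits = 408



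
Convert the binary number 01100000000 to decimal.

Sum of powers of 2 for each 1-bit:
2^8 + 2^9
= 256 + 512
= 768



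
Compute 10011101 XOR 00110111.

XOR: 1 when bits differ
  10011101
^ 00110111
----------
  10101010
Decimal: 157 ^ 55 = 170



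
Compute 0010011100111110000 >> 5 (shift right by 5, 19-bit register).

Original: 0010011100111110000 (decimal 80368)
Shift right by 5 positions
Drop the 5 low bits; fill with zeros on the left
Result: 0000000100111001111 (decimal 2511)
Equivalent: 80368 >> 5 = 80368 ÷ 2^5 = 2511



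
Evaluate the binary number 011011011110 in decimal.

Sum of powers of 2 for each 1-bit:
2^1 + 2^2 + 2^3 + 2^4 + 2^6 + 2^7 + 2^9 + 2^10
= 2 + 4 + 8 + 16 + 64 + 128 + 512 + 1024
= 1758



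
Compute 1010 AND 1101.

AND: 1 only when both bits are 1
  1010
& 1101
------
  1000
Decimal: 10 & 13 = 8



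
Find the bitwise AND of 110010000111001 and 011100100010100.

AND: 1 only when both bits are 1
  110010000111001
& 011100100010100
-----------------
  010000000010000
Decimal: 25657 & 14612 = 8208



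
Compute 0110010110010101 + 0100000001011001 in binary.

Add column by column from the right: bit + bit + carry-in; write the sum mod 2, carry 1 when the sum is 2 or 3.
carry:  1000000000100010
        0110010110010101
+       0100000001011001
------------------------
       01010010111101110
(the carry out of the leftmost column, 0, becomes the leading bit)
Decimal check:
  0110010110010101 = 16384 + 8192 + 1024 + 256 + 128 + 16 + 4 + 1 = 26005
  0100000001011001 = 16384 + 64 + 16 + 8 + 1 = 16473
  26005 + 16473 = 42478, and 01010010111101110 = 32768 + 8192 + 1024 + 256 + 128 + 64 + 32 + 8 + 4 + 2 = 42478 ✓



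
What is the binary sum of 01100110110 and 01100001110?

Add column by column from the right: bit + bit + carry-in; write the sum mod 2, carry 1 when the sum is 2 or 3.
carry:  11001111100
        01100110110
+       01100001110
-------------------
       011001000100
(the carry out of the leftmost column, 0, becomes the leading bit)
Decimal check:
  01100110110 = 512 + 256 + 32 + 16 + 4 + 2 = 822
  01100001110 = 512 + 256 + 8 + 4 + 2 = 782
  822 + 782 = 1604, and 011001000100 = 1024 + 512 + 64 + 4 = 1604 ✓



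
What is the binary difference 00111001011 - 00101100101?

Method 1 - Direct subtraction (column by column from the right: bit − bit − borrow-in; if negative, add 2 and borrow 1 from the next column):
borrow: 00011001000
        00111001011
-       00101100101
-------------------
        00001100110

Method 2 - Add two's complement:
Two's complement of 00101100101: invert → 11010011010, add 1 → 11010011011
  00111001011
+ 11010011011
-------------
 100001100110  (end carry out of the top bit = 1)
Discarding the end carry: 00001100110
Decimal check:
  00111001011 = 256 + 128 + 64 + 8 + 2 + 1 = 459
  00101100101 = 256 + 64 + 32 + 4 + 1 = 357
  459 - 357 = 102, and 00001100110 = 64 + 32 + 4 + 2 = 102 ✓



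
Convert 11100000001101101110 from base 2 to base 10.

Sum of powers of 2 for each 1-bit:
2^1 + 2^2 + 2^3 + 2^5 + 2^6 + 2^8 + 2^9 + 2^17 + 2^18 + 2^19
= 2 + 4 + 8 + 32 + 64 + 256 + 512 + 131072 + 262144 + 524288
= 918382



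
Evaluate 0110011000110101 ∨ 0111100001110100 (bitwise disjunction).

OR: 1 when either bit is 1
  0110011000110101
| 0111100001110100
------------------
  0111111001110101
Decimal: 26165 | 30836 = 32373



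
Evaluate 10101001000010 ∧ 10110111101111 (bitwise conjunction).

AND: 1 only when both bits are 1
  10101001000010
& 10110111101111
----------------
  10100001000010
Decimal: 10818 & 11759 = 10306



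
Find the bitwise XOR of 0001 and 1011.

XOR: 1 when bits differ
  0001
^ 1011
------
  1010
Decimal: 1 ^ 11 = 10



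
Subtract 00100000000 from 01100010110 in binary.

Method 1 - Direct subtraction (column by column from the right: bit − bit − borrow-in; if negative, add 2 and borrow 1 from the next column):
borrow: 00000000000
        01100010110
-       00100000000
-------------------
        01000010110

Method 2 - Add two's complement:
Two's complement of 00100000000: invert → 11011111111, add 1 → 11100000000
  01100010110
+ 11100000000
-------------
 101000010110  (end carry out of the top bit = 1)
Discarding the end carry: 01000010110
Decimal check:
  01100010110 = 512 + 256 + 16 + 4 + 2 = 790
  00100000000 = 256
  790 - 256 = 534, and 01000010110 = 512 + 16 + 4 + 2 = 534 ✓



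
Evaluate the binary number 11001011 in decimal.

Sum of powers of 2 for each 1-bit:
2^0 + 2^1 + 2^3 + 2^6 + 2^7
= 1 + 2 + 8 + 64 + 128
= 203



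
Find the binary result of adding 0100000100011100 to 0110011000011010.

Add column by column from the right: bit + bit + carry-in; write the sum mod 2, carry 1 when the sum is 2 or 3.
carry:  1000000000110000
        0100000100011100
+       0110011000011010
------------------------
       01010011100110110
(the carry out of the leftmost column, 0, becomes the leading bit)
Decimal check:
  0100000100011100 = 16384 + 256 + 16 + 8 + 4 = 16668
  0110011000011010 = 16384 + 8192 + 1024 + 512 + 16 + 8 + 2 = 26138
  16668 + 26138 = 42806, and 01010011100110110 = 32768 + 8192 + 1024 + 512 + 256 + 32 + 16 + 4 + 2 = 42806 ✓



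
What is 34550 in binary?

Using repeated division by 2:
34550 ÷ 2 = 17275 remainder 0
17275 ÷ 2 = 8637 remainder 1
8637 ÷ 2 = 4318 remainder 1
4318 ÷ 2 = 2159 remainder 0
2159 ÷ 2 = 1079 remainder 1
1079 ÷ 2 = 539 remainder 1
539 ÷ 2 = 269 remainder 1
269 ÷ 2 = 134 remainder 1
134 ÷ 2 = 67 remainder 0
67 ÷ 2 = 33 remainder 1
33 ÷ 2 = 16 remainder 1
16 ÷ 2 = 8 remainder 0
8 ÷ 2 = 4 remainder 0
4 ÷ 2 = 2 remainder 0
2 ÷ 2 = 1 remainder 0
1 ÷ 2 = 0 remainder 1
Reading remainders bottom to top: 1000011011110110



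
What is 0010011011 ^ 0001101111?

XOR: 1 when bits differ
  0010011011
^ 0001101111
------------
  0011110100
Decimal: 155 ^ 111 = 244



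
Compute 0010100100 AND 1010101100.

AND: 1 only when both bits are 1
  0010100100
& 1010101100
------------
  0010100100
Decimal: 164 & 684 = 164



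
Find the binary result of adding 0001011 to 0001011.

Add column by column from the right: bit + bit + carry-in; write the sum mod 2, carry 1 when the sum is 2 or 3.
carry:  0010110
        0001011
+       0001011
---------------
       00010110
(the carry out of the leftmost column, 0, becomes the leading bit)
Decimal check:
  0001011 = 8 + 2 + 1 = 11
  0001011 = 8 + 2 + 1 = 11
  11 + 11 = 22, and 00010110 = 16 + 4 + 2 = 22 ✓



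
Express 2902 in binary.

Using repeated division by 2:
2902 ÷ 2 = 1451 remainder 0
1451 ÷ 2 = 725 remainder 1
725 ÷ 2 = 362 remainder 1
362 ÷ 2 = 181 remainder 0
181 ÷ 2 = 90 remainder 1
90 ÷ 2 = 45 remainder 0
45 ÷ 2 = 22 remainder 1
22 ÷ 2 = 11 remainder 0
11 ÷ 2 = 5 remainder 1
5 ÷ 2 = 2 remainder 1
2 ÷ 2 = 1 remainder 0
1 ÷ 2 = 0 remainder 1
Reading remainders bottom to top: 101101010110



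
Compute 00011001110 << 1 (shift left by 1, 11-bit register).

Original: 00011001110 (decimal 206)
Shift left by 1 position
Append 1 zero on the right
Result: 00110011100 (decimal 412)
Equivalent: 206 << 1 = 206 × 2^1 = 412



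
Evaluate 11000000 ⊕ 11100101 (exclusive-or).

XOR: 1 when bits differ
  11000000
^ 11100101
----------
  00100101
Decimal: 192 ^ 229 = 37



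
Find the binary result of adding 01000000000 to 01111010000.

Add column by column from the right: bit + bit + carry-in; write the sum mod 2, carry 1 when the sum is 2 or 3.
carry:  10000000000
        01000000000
+       01111010000
-------------------
       010111010000
(the carry out of the leftmost column, 0, becomes the leading bit)
Decimal check:
  01000000000 = 512
  01111010000 = 512 + 256 + 128 + 64 + 16 = 976
  512 + 976 = 1488, and 010111010000 = 1024 + 256 + 128 + 64 + 16 = 1488 ✓



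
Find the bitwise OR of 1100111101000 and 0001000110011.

OR: 1 when either bit is 1
  1100111101000
| 0001000110011
---------------
  1101111111011
Decimal: 6632 | 563 = 7163



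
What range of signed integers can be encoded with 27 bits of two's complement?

For 27-bit two's complement:
Minimum: -2^26 = -67108864
Maximum: 2^26 - 1 = 67108863



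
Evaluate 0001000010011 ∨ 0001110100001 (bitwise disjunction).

OR: 1 when either bit is 1
  0001000010011
| 0001110100001
---------------
  0001110110011
Decimal: 531 | 929 = 947



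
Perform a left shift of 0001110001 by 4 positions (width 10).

Original: 0001110001 (decimal 113)
Shift left by 4 positions
Append 4 zeros on the right and drop the 4 high bits that overflow the 10-bit width
Result: 1100010000 (decimal 784)
Equivalent: 113 << 4 = 113 × 2^4 = 1808, truncated to 10 bits = 784



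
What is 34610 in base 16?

Using repeated division by 16 (digits 10–15 are A–F):
34610 ÷ 16 = 2163 remainder 2
2163 ÷ 16 = 135 remainder 3
135 ÷ 16 = 8 remainder 7
8 ÷ 16 = 0 remainder 8
Reading remainders bottom to top: 8732



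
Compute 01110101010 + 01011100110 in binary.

Add column by column from the right: bit + bit + carry-in; write the sum mod 2, carry 1 when the sum is 2 or 3.
carry:  11111011100
        01110101010
+       01011100110
-------------------
       011010010000
(the carry out of the leftmost column, 0, becomes the leading bit)
Decimal check:
  01110101010 = 512 + 256 + 128 + 32 + 8 + 2 = 938
  01011100110 = 512 + 128 + 64 + 32 + 4 + 2 = 742
  938 + 742 = 1680, and 011010010000 = 1024 + 512 + 128 + 16 = 1680 ✓



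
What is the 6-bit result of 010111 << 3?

Original: 010111 (decimal 23)
Shift left by 3 positions
Append 3 zeros on the right and drop the 3 high bits that overflow the 6-bit width
Result: 111000 (decimal 56)
Equivalent: 23 << 3 = 23 × 2^3 = 184, truncated to 6 bits = 56



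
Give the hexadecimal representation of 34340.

Using repeated division by 16 (digits 10–15 are A–F):
34340 ÷ 16 = 2146 remainder 4
2146 ÷ 16 = 134 remainder 2
134 ÷ 16 = 8 remainder 6
8 ÷ 16 = 0 remainder 8
Reading remainders bottom to top: 8624



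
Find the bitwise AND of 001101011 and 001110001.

AND: 1 only when both bits are 1
  001101011
& 001110001
-----------
  001100001
Decimal: 107 & 113 = 97



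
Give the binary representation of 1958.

Using repeated division by 2:
1958 ÷ 2 = 979 remainder 0
979 ÷ 2 = 489 remainder 1
489 ÷ 2 = 244 remainder 1
244 ÷ 2 = 122 remainder 0
122 ÷ 2 = 61 remainder 0
61 ÷ 2 = 30 remainder 1
30 ÷ 2 = 15 remainder 0
15 ÷ 2 = 7 remainder 1
7 ÷ 2 = 3 remainder 1
3 ÷ 2 = 1 remainder 1
1 ÷ 2 = 0 remainder 1
Reading remainders bottom to top: 11110100110



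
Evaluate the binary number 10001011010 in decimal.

Sum of powers of 2 for each 1-bit:
2^1 + 2^3 + 2^4 + 2^6 + 2^10
= 2 + 8 + 16 + 64 + 1024
= 1114



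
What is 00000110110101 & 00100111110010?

AND: 1 only when both bits are 1
  00000110110101
& 00100111110010
----------------
  00000110110000
Decimal: 437 & 2546 = 432



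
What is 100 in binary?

Using repeated division by 2:
100 ÷ 2 = 50 remainder 0
50 ÷ 2 = 25 remainder 0
25 ÷ 2 = 12 remainder 1
12 ÷ 2 = 6 remainder 0
6 ÷ 2 = 3 remainder 0
3 ÷ 2 = 1 remainder 1
1 ÷ 2 = 0 remainder 1
Reading remainders bottom to top: 1100100



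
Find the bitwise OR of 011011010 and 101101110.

OR: 1 when either bit is 1
  011011010
| 101101110
-----------
  111111110
Decimal: 218 | 366 = 510



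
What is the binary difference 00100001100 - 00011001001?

Method 1 - Direct subtraction (column by column from the right: bit − bit − borrow-in; if negative, add 2 and borrow 1 from the next column):
borrow: 00110000110
        00100001100
-       00011001001
-------------------
        00001000011

Method 2 - Add two's complement:
Two's complement of 00011001001: invert → 11100110110, add 1 → 11100110111
  00100001100
+ 11100110111
-------------
 100001000011  (end carry out of the top bit = 1)
Discarding the end carry: 00001000011
Decimal check:
  00100001100 = 256 + 8 + 4 = 268
  00011001001 = 128 + 64 + 8 + 1 = 201
  268 - 201 = 67, and 00001000011 = 64 + 2 + 1 = 67 ✓



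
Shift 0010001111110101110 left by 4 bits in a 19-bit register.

Original: 0010001111110101110 (decimal 73646)
Shift left by 4 positions
Append 4 zeros on the right and drop the 4 high bits that overflow the 19-bit width
Result: 0011111101011100000 (decimal 129760)
Equivalent: 73646 << 4 = 73646 × 2^4 = 1178336, truncated to 19 bits = 129760



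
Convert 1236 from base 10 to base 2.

Using repeated division by 2:
1236 ÷ 2 = 618 remainder 0
618 ÷ 2 = 309 remainder 0
309 ÷ 2 = 154 remainder 1
154 ÷ 2 = 77 remainder 0
77 ÷ 2 = 38 remainder 1
38 ÷ 2 = 19 remainder 0
19 ÷ 2 = 9 remainder 1
9 ÷ 2 = 4 remainder 1
4 ÷ 2 = 2 remainder 0
2 ÷ 2 = 1 remainder 0
1 ÷ 2 = 0 remainder 1
Reading remainders bottom to top: 10011010100



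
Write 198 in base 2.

Using repeated division by 2:
198 ÷ 2 = 99 remainder 0
99 ÷ 2 = 49 remainder 1
49 ÷ 2 = 24 remainder 1
24 ÷ 2 = 12 remainder 0
12 ÷ 2 = 6 remainder 0
6 ÷ 2 = 3 remainder 0
3 ÷ 2 = 1 remainder 1
1 ÷ 2 = 0 remainder 1
Reading remainders bottom to top: 11000110



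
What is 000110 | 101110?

OR: 1 when either bit is 1
  000110
| 101110
--------
  101110
Decimal: 6 | 46 = 46



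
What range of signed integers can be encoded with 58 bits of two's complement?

For 58-bit two's complement:
Minimum: -2^57 = -144115188075855872
Maximum: 2^57 - 1 = 144115188075855871



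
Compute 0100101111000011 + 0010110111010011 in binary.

Add column by column from the right: bit + bit + carry-in; write the sum mod 2, carry 1 when the sum is 2 or 3.
carry:  0001111110000110
        0100101111000011
+       0010110111010011
------------------------
       00111100110010110
(the carry out of the leftmost column, 0, becomes the leading bit)
Decimal check:
  0100101111000011 = 16384 + 2048 + 512 + 256 + 128 + 64 + 2 + 1 = 19395
  0010110111010011 = 8192 + 2048 + 1024 + 256 + 128 + 64 + 16 + 2 + 1 = 11731
  19395 + 11731 = 31126, and 00111100110010110 = 16384 + 8192 + 4096 + 2048 + 256 + 128 + 16 + 4 + 2 = 31126 ✓



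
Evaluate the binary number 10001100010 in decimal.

Sum of powers of 2 for each 1-bit:
2^1 + 2^5 + 2^6 + 2^10
= 2 + 32 + 64 + 1024
= 1122



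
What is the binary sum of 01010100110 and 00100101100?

Add column by column from the right: bit + bit + carry-in; write the sum mod 2, carry 1 when the sum is 2 or 3.
carry:  00001011000
        01010100110
+       00100101100
-------------------
       001111010010
(the carry out of the leftmost column, 0, becomes the leading bit)
Decimal check:
  01010100110 = 512 + 128 + 32 + 4 + 2 = 678
  00100101100 = 256 + 32 + 8 + 4 = 300
  678 + 300 = 978, and 001111010010 = 512 + 256 + 128 + 64 + 16 + 2 = 978 ✓



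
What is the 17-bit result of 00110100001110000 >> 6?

Original: 00110100001110000 (decimal 26736)
Shift right by 6 positions
Drop the 6 low bits; fill with zeros on the left
Result: 00000000110100001 (decimal 417)
Equivalent: 26736 >> 6 = 26736 ÷ 2^6 = 417



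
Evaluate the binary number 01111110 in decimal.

Sum of powers of 2 for each 1-bit:
2^1 + 2^2 + 2^3 + 2^4 + 2^5 + 2^6
= 2 + 4 + 8 + 16 + 32 + 64
= 126



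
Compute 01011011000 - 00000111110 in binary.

Method 1 - Direct subtraction (column by column from the right: bit − bit − borrow-in; if negative, add 2 and borrow 1 from the next column):
borrow: 00001111100
        01011011000
-       00000111110
-------------------
        01010011010

Method 2 - Add two's complement:
Two's complement of 00000111110: invert → 11111000001, add 1 → 11111000010
  01011011000
+ 11111000010
-------------
 101010011010  (end carry out of the top bit = 1)
Discarding the end carry: 01010011010
Decimal check:
  01011011000 = 512 + 128 + 64 + 16 + 8 = 728
  00000111110 = 32 + 16 + 8 + 4 + 2 = 62
  728 - 62 = 666, and 01010011010 = 512 + 128 + 16 + 8 + 2 = 666 ✓



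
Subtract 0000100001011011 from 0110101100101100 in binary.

Method 1 - Direct subtraction (column by column from the right: bit − bit − borrow-in; if negative, add 2 and borrow 1 from the next column):
borrow: 0000000110100110
        0110101100101100
-       0000100001011011
------------------------
        0110001011010001

Method 2 - Add two's complement:
Two's complement of 0000100001011011: invert → 1111011110100100, add 1 → 1111011110100101
  0110101100101100
+ 1111011110100101
------------------
 10110001011010001  (end carry out of the top bit = 1)
Discarding the end carry: 0110001011010001
Decimal check:
  0110101100101100 = 16384 + 8192 + 2048 + 512 + 256 + 32 + 8 + 4 = 27436
  0000100001011011 = 2048 + 64 + 16 + 8 + 2 + 1 = 2139
  27436 - 2139 = 25297, and 0110001011010001 = 16384 + 8192 + 512 + 128 + 64 + 16 + 1 = 25297 ✓



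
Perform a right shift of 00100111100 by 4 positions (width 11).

Original: 00100111100 (decimal 316)
Shift right by 4 positions
Drop the 4 low bits; fill with zeros on the left
Result: 00000010011 (decimal 19)
Equivalent: 316 >> 4 = 316 ÷ 2^4 = 19



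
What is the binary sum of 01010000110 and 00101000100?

Add column by column from the right: bit + bit + carry-in; write the sum mod 2, carry 1 when the sum is 2 or 3.
carry:  00000001000
        01010000110
+       00101000100
-------------------
       001111001010
(the carry out of the leftmost column, 0, becomes the leading bit)
Decimal check:
  01010000110 = 512 + 128 + 4 + 2 = 646
  00101000100 = 256 + 64 + 4 = 324
  646 + 324 = 970, and 001111001010 = 512 + 256 + 128 + 64 + 8 + 2 = 970 ✓



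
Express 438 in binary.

Using repeated division by 2:
438 ÷ 2 = 219 remainder 0
219 ÷ 2 = 109 remainder 1
109 ÷ 2 = 54 remainder 1
54 ÷ 2 = 27 remainder 0
27 ÷ 2 = 13 remainder 1
13 ÷ 2 = 6 remainder 1
6 ÷ 2 = 3 remainder 0
3 ÷ 2 = 1 remainder 1
1 ÷ 2 = 0 remainder 1
Reading remainders bottom to top: 110110110



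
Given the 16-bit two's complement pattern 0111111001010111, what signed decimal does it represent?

Binary: 0111111001010111
Sign bit: 0 (non-negative)
Read directly as an unsigned value:
0111111001010111 = 16384 + 8192 + 4096 + 2048 + 1024 + 512 + 64 + 16 + 4 + 2 + 1 = 32343
Value: 32343



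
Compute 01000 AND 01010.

AND: 1 only when both bits are 1
  01000
& 01010
-------
  01000
Decimal: 8 & 10 = 8



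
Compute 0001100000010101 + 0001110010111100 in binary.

Add column by column from the right: bit + bit + carry-in; write the sum mod 2, carry 1 when the sum is 2 or 3.
carry:  0011000001111000
        0001100000010101
+       0001110010111100
------------------------
       00011010011010001
(the carry out of the leftmost column, 0, becomes the leading bit)
Decimal check:
  0001100000010101 = 4096 + 2048 + 16 + 4 + 1 = 6165
  0001110010111100 = 4096 + 2048 + 1024 + 128 + 32 + 16 + 8 + 4 = 7356
  6165 + 7356 = 13521, and 00011010011010001 = 8192 + 4096 + 1024 + 128 + 64 + 16 + 1 = 13521 ✓



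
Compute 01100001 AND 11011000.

AND: 1 only when both bits are 1
  01100001
& 11011000
----------
  01000000
Decimal: 97 & 216 = 64



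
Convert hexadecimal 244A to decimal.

Expand by place value (powers of 16):
Digit values: A = 10
244A = 2 × 16^3 + 4 × 16^2 + 4 × 16^1 + 10 × 16^0
= 2 × 4096 + 4 × 256 + 4 × 16 + 10 × 1
= 8192 + 1024 + 64 + 10
= 9290



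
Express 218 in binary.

Using repeated division by 2:
218 ÷ 2 = 109 remainder 0
109 ÷ 2 = 54 remainder 1
54 ÷ 2 = 27 remainder 0
27 ÷ 2 = 13 remainder 1
13 ÷ 2 = 6 remainder 1
6 ÷ 2 = 3 remainder 0
3 ÷ 2 = 1 remainder 1
1 ÷ 2 = 0 remainder 1
Reading remainders bottom to top: 11011010



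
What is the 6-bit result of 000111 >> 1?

Original: 000111 (decimal 7)
Shift right by 1 position
Drop the 1 low bit; fill with zero on the left
Result: 000011 (decimal 3)
Equivalent: 7 >> 1 = 7 ÷ 2^1 = 3



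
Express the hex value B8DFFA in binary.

Convert each hex digit to 4 bits:
  B = 1011
  8 = 1000
  D = 1101
  F = 1111
  F = 1111
  A = 1010
Concatenate: 101110001101111111111010



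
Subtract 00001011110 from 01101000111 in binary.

Method 1 - Direct subtraction (column by column from the right: bit − bit − borrow-in; if negative, add 2 and borrow 1 from the next column):
borrow: 00111110000
        01101000111
-       00001011110
-------------------
        01011101001

Method 2 - Add two's complement:
Two's complement of 00001011110: invert → 11110100001, add 1 → 11110100010
  01101000111
+ 11110100010
-------------
 101011101001  (end carry out of the top bit = 1)
Discarding the end carry: 01011101001
Decimal check:
  01101000111 = 512 + 256 + 64 + 4 + 2 + 1 = 839
  00001011110 = 64 + 16 + 8 + 4 + 2 = 94
  839 - 94 = 745, and 01011101001 = 512 + 128 + 64 + 32 + 8 + 1 = 745 ✓



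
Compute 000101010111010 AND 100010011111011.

AND: 1 only when both bits are 1
  000101010111010
& 100010011111011
-----------------
  000000010111010
Decimal: 2746 & 17659 = 186



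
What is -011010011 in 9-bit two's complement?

Original: 011010011
Step 1 - Invert all bits: 100101100
Step 2 - Add 1: 100101101
Verification: 011010011 + 100101101 = 1000000000; discarding the end carry (carry out of the top bit) leaves the 9-bit value 000000000, as required for x + (-x)



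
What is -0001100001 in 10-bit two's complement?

Original: 0001100001
Step 1 - Invert all bits: 1110011110
Step 2 - Add 1: 1110011111
Verification: 0001100001 + 1110011111 = 10000000000; discarding the end carry (carry out of the top bit) leaves the 10-bit value 0000000000, as required for x + (-x)



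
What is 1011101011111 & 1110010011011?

AND: 1 only when both bits are 1
  1011101011111
& 1110010011011
---------------
  1010000011011
Decimal: 5983 & 7323 = 5147



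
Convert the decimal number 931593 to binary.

Using repeated division by 2:
931593 ÷ 2 = 465796 remainder 1
465796 ÷ 2 = 232898 remainder 0
232898 ÷ 2 = 116449 remainder 0
116449 ÷ 2 = 58224 remainder 1
58224 ÷ 2 = 29112 remainder 0
29112 ÷ 2 = 14556 remainder 0
14556 ÷ 2 = 7278 remainder 0
7278 ÷ 2 = 3639 remainder 0
3639 ÷ 2 = 1819 remainder 1
1819 ÷ 2 = 909 remainder 1
909 ÷ 2 = 454 remainder 1
454 ÷ 2 = 227 remainder 0
227 ÷ 2 = 113 remainder 1
113 ÷ 2 = 56 remainder 1
56 ÷ 2 = 28 remainder 0
28 ÷ 2 = 14 remainder 0
14 ÷ 2 = 7 remainder 0
7 ÷ 2 = 3 remainder 1
3 ÷ 2 = 1 remainder 1
1 ÷ 2 = 0 remainder 1
Reading remainders bottom to top: 11100011011100001001



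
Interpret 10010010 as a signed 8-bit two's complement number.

Binary: 10010010
Sign bit: 1 (negative)
Invert: 01101101
Add 1:  01101110
Magnitude: 01101110 = 64 + 32 + 8 + 4 + 2 = 110
Value: -110



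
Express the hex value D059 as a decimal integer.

Expand by place value (powers of 16):
Digit values: D = 13
D059 = 13 × 16^3 + 0 × 16^2 + 5 × 16^1 + 9 × 16^0
= 13 × 4096 + 0 × 256 + 5 × 16 + 9 × 1
= 53248 + 0 + 80 + 9
= 53337



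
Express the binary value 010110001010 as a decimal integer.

Sum of powers of 2 for each 1-bit:
2^1 + 2^3 + 2^7 + 2^8 + 2^10
= 2 + 8 + 128 + 256 + 1024
= 1418



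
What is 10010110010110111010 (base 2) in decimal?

Sum of powers of 2 for each 1-bit:
2^1 + 2^3 + 2^4 + 2^5 + 2^7 + 2^8 + 2^10 + 2^13 + 2^14 + 2^16 + 2^19
= 2 + 8 + 16 + 32 + 128 + 256 + 1024 + 8192 + 16384 + 65536 + 524288
= 615866



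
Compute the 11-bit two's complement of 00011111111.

Original: 00011111111
Step 1 - Invert all bits: 11100000000
Step 2 - Add 1: 11100000001
Verification: 00011111111 + 11100000001 = 100000000000; discarding the end carry (carry out of the top bit) leaves the 11-bit value 00000000000, as required for x + (-x)



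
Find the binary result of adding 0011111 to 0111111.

Add column by column from the right: bit + bit + carry-in; write the sum mod 2, carry 1 when the sum is 2 or 3.
carry:  1111110
        0011111
+       0111111
---------------
       01011110
(the carry out of the leftmost column, 0, becomes the leading bit)
Decimal check:
  0011111 = 16 + 8 + 4 + 2 + 1 = 31
  0111111 = 32 + 16 + 8 + 4 + 2 + 1 = 63
  31 + 63 = 94, and 01011110 = 64 + 16 + 8 + 4 + 2 = 94 ✓



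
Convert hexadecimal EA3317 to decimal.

Expand by place value (powers of 16):
Digit values: E = 14, A = 10
EA3317 = 14 × 16^5 + 10 × 16^4 + 3 × 16^3 + 3 × 16^2 + 1 × 16^1 + 7 × 16^0
= 14 × 1048576 + 10 × 65536 + 3 × 4096 + 3 × 256 + 1 × 16 + 7 × 1
= 14680064 + 655360 + 12288 + 768 + 16 + 7
= 15348503



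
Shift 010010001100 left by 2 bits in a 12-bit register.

Original: 010010001100 (decimal 1164)
Shift left by 2 positions
Append 2 zeros on the right and drop the 2 high bits that overflow the 12-bit width
Result: 001000110000 (decimal 560)
Equivalent: 1164 << 2 = 1164 × 2^2 = 4656, truncated to 12 bits = 560



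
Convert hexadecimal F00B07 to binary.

Convert each hex digit to 4 bits:
  F = 1111
  0 = 0000
  0 = 0000
  B = 1011
  0 = 0000
  7 = 0111
Concatenate: 111100000000101100000111



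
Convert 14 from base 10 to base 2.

Using repeated division by 2:
14 ÷ 2 = 7 remainder 0
7 ÷ 2 = 3 remainder 1
3 ÷ 2 = 1 remainder 1
1 ÷ 2 = 0 remainder 1
Reading remainders bottom to top: 1110



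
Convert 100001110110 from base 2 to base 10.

Sum of powers of 2 for each 1-bit:
2^1 + 2^2 + 2^4 + 2^5 + 2^6 + 2^11
= 2 + 4 + 16 + 32 + 64 + 2048
= 2166



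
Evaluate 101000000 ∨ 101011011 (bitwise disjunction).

OR: 1 when either bit is 1
  101000000
| 101011011
-----------
  101011011
Decimal: 320 | 347 = 347



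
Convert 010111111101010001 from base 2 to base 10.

Sum of powers of 2 for each 1-bit:
2^0 + 2^4 + 2^6 + 2^8 + 2^9 + 2^10 + 2^11 + 2^12 + 2^13 + 2^14 + 2^16
= 1 + 16 + 64 + 256 + 512 + 1024 + 2048 + 4096 + 8192 + 16384 + 65536
= 98129



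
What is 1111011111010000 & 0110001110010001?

AND: 1 only when both bits are 1
  1111011111010000
& 0110001110010001
------------------
  0110001110010000
Decimal: 63440 & 25489 = 25488



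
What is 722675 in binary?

Using repeated division by 2:
722675 ÷ 2 = 361337 remainder 1
361337 ÷ 2 = 180668 remainder 1
180668 ÷ 2 = 90334 remainder 0
90334 ÷ 2 = 45167 remainder 0
45167 ÷ 2 = 22583 remainder 1
22583 ÷ 2 = 11291 remainder 1
11291 ÷ 2 = 5645 remainder 1
5645 ÷ 2 = 2822 remainder 1
2822 ÷ 2 = 1411 remainder 0
1411 ÷ 2 = 705 remainder 1
705 ÷ 2 = 352 remainder 1
352 ÷ 2 = 176 remainder 0
176 ÷ 2 = 88 remainder 0
88 ÷ 2 = 44 remainder 0
44 ÷ 2 = 22 remainder 0
22 ÷ 2 = 11 remainder 0
11 ÷ 2 = 5 remainder 1
5 ÷ 2 = 2 remainder 1
2 ÷ 2 = 1 remainder 0
1 ÷ 2 = 0 remainder 1
Reading remainders bottom to top: 10110000011011110011



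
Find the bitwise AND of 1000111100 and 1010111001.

AND: 1 only when both bits are 1
  1000111100
& 1010111001
------------
  1000111000
Decimal: 572 & 697 = 568



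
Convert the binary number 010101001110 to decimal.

Sum of powers of 2 for each 1-bit:
2^1 + 2^2 + 2^3 + 2^6 + 2^8 + 2^10
= 2 + 4 + 8 + 64 + 256 + 1024
= 1358



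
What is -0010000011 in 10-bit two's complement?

Original: 0010000011
Step 1 - Invert all bits: 1101111100
Step 2 - Add 1: 1101111101
Verification: 0010000011 + 1101111101 = 10000000000; discarding the end carry (carry out of the top bit) leaves the 10-bit value 0000000000, as required for x + (-x)



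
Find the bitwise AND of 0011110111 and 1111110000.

AND: 1 only when both bits are 1
  0011110111
& 1111110000
------------
  0011110000
Decimal: 247 & 1008 = 240



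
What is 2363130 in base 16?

Using repeated division by 16 (digits 10–15 are A–F):
2363130 ÷ 16 = 147695 remainder 10 (A)
147695 ÷ 16 = 9230 remainder 15 (F)
9230 ÷ 16 = 576 remainder 14 (E)
576 ÷ 16 = 36 remainder 0
36 ÷ 16 = 2 remainder 4
2 ÷ 16 = 0 remainder 2
Reading remainders bottom to top: 240EFA



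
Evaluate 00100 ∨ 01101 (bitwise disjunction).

OR: 1 when either bit is 1
  00100
| 01101
-------
  01101
Decimal: 4 | 13 = 13



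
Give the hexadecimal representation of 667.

Using repeated division by 16 (digits 10–15 are A–F):
667 ÷ 16 = 41 remainder 11 (B)
41 ÷ 16 = 2 remainder 9
2 ÷ 16 = 0 remainder 2
Reading remainders bottom to top: 29B



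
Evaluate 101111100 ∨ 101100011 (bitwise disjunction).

OR: 1 when either bit is 1
  101111100
| 101100011
-----------
  101111111
Decimal: 380 | 355 = 383



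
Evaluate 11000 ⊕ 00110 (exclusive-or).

XOR: 1 when bits differ
  11000
^ 00110
-------
  11110
Decimal: 24 ^ 6 = 30



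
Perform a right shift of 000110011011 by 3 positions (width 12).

Original: 000110011011 (decimal 411)
Shift right by 3 positions
Drop the 3 low bits; fill with zeros on the left
Result: 000000110011 (decimal 51)
Equivalent: 411 >> 3 = 411 ÷ 2^3 = 51



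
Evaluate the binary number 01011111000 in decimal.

Sum of powers of 2 for each 1-bit:
2^3 + 2^4 + 2^5 + 2^6 + 2^7 + 2^9
= 8 + 16 + 32 + 64 + 128 + 512
= 760



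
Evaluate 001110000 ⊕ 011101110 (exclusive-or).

XOR: 1 when bits differ
  001110000
^ 011101110
-----------
  010011110
Decimal: 112 ^ 238 = 158



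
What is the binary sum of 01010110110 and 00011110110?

Add column by column from the right: bit + bit + carry-in; write the sum mod 2, carry 1 when the sum is 2 or 3.
carry:  00111101100
        01010110110
+       00011110110
-------------------
       001110101100
(the carry out of the leftmost column, 0, becomes the leading bit)
Decimal check:
  01010110110 = 512 + 128 + 32 + 16 + 4 + 2 = 694
  00011110110 = 128 + 64 + 32 + 16 + 4 + 2 = 246
  694 + 246 = 940, and 001110101100 = 512 + 256 + 128 + 32 + 8 + 4 = 940 ✓



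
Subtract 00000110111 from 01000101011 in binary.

Method 1 - Direct subtraction (column by column from the right: bit − bit − borrow-in; if negative, add 2 and borrow 1 from the next column):
borrow: 01111101000
        01000101011
-       00000110111
-------------------
        00111110100

Method 2 - Add two's complement:
Two's complement of 00000110111: invert → 11111001000, add 1 → 11111001001
  01000101011
+ 11111001001
-------------
 100111110100  (end carry out of the top bit = 1)
Discarding the end carry: 00111110100
Decimal check:
  01000101011 = 512 + 32 + 8 + 2 + 1 = 555
  00000110111 = 32 + 16 + 4 + 2 + 1 = 55
  555 - 55 = 500, and 00111110100 = 256 + 128 + 64 + 32 + 16 + 4 = 500 ✓



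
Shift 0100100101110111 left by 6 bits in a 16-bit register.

Original: 0100100101110111 (decimal 18807)
Shift left by 6 positions
Append 6 zeros on the right and drop the 6 high bits that overflow the 16-bit width
Result: 0101110111000000 (decimal 24000)
Equivalent: 18807 << 6 = 18807 × 2^6 = 1203648, truncated to 16 bits = 24000



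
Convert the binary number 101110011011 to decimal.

Sum of powers of 2 for each 1-bit:
2^0 + 2^1 + 2^3 + 2^4 + 2^7 + 2^8 + 2^9 + 2^11
= 1 + 2 + 8 + 16 + 128 + 256 + 512 + 2048
= 2971



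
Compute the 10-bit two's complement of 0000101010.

Original: 0000101010
Step 1 - Invert all bits: 1111010101
Step 2 - Add 1: 1111010110
Verification: 0000101010 + 1111010110 = 10000000000; discarding the end carry (carry out of the top bit) leaves the 10-bit value 0000000000, as required for x + (-x)



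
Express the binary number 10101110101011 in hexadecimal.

Group into 4-bit nibbles from right:
  0010 = 2
  1011 = B
  1010 = A
  1011 = B
Result: 2BAB



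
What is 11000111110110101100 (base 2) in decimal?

Sum of powers of 2 for each 1-bit:
2^2 + 2^3 + 2^5 + 2^7 + 2^8 + 2^10 + 2^11 + 2^12 + 2^13 + 2^14 + 2^18 + 2^19
= 4 + 8 + 32 + 128 + 256 + 1024 + 2048 + 4096 + 8192 + 16384 + 262144 + 524288
= 818604



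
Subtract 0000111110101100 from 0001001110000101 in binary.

Method 1 - Direct subtraction (column by column from the right: bit − bit − borrow-in; if negative, add 2 and borrow 1 from the next column):
borrow: 0001111111110000
        0001001110000101
-       0000111110101100
------------------------
        0000001111011001

Method 2 - Add two's complement:
Two's complement of 0000111110101100: invert → 1111000001010011, add 1 → 1111000001010100
  0001001110000101
+ 1111000001010100
------------------
 10000001111011001  (end carry out of the top bit = 1)
Discarding the end carry: 0000001111011001
Decimal check:
  0001001110000101 = 4096 + 512 + 256 + 128 + 4 + 1 = 4997
  0000111110101100 = 2048 + 1024 + 512 + 256 + 128 + 32 + 8 + 4 = 4012
  4997 - 4012 = 985, and 0000001111011001 = 512 + 256 + 128 + 64 + 16 + 8 + 1 = 985 ✓



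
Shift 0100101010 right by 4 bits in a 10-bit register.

Original: 0100101010 (decimal 298)
Shift right by 4 positions
Drop the 4 low bits; fill with zeros on the left
Result: 0000010010 (decimal 18)
Equivalent: 298 >> 4 = 298 ÷ 2^4 = 18



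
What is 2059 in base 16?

Using repeated division by 16 (digits 10–15 are A–F):
2059 ÷ 16 = 128 remainder 11 (B)
128 ÷ 16 = 8 remainder 0
8 ÷ 16 = 0 remainder 8
Reading remainders bottom to top: 80B



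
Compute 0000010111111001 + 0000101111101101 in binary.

Add column by column from the right: bit + bit + carry-in; write the sum mod 2, carry 1 when the sum is 2 or 3.
carry:  0001111111110010
        0000010111111001
+       0000101111101101
------------------------
       00001000111100110
(the carry out of the leftmost column, 0, becomes the leading bit)
Decimal check:
  0000010111111001 = 1024 + 256 + 128 + 64 + 32 + 16 + 8 + 1 = 1529
  0000101111101101 = 2048 + 512 + 256 + 128 + 64 + 32 + 8 + 4 + 1 = 3053
  1529 + 3053 = 4582, and 00001000111100110 = 4096 + 256 + 128 + 64 + 32 + 4 + 2 = 4582 ✓



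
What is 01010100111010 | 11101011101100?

OR: 1 when either bit is 1
  01010100111010
| 11101011101100
----------------
  11111111111110
Decimal: 5434 | 15084 = 16382



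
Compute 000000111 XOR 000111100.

XOR: 1 when bits differ
  000000111
^ 000111100
-----------
  000111011
Decimal: 7 ^ 60 = 59



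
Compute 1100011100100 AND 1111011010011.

AND: 1 only when both bits are 1
  1100011100100
& 1111011010011
---------------
  1100011000000
Decimal: 6372 & 7891 = 6336



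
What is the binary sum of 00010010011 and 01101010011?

Add column by column from the right: bit + bit + carry-in; write the sum mod 2, carry 1 when the sum is 2 or 3.
carry:  00000100110
        00010010011
+       01101010011
-------------------
       001111100110
(the carry out of the leftmost column, 0, becomes the leading bit)
Decimal check:
  00010010011 = 128 + 16 + 2 + 1 = 147
  01101010011 = 512 + 256 + 64 + 16 + 2 + 1 = 851
  147 + 851 = 998, and 001111100110 = 512 + 256 + 128 + 64 + 32 + 4 + 2 = 998 ✓



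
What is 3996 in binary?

Using repeated division by 2:
3996 ÷ 2 = 1998 remainder 0
1998 ÷ 2 = 999 remainder 0
999 ÷ 2 = 499 remainder 1
499 ÷ 2 = 249 remainder 1
249 ÷ 2 = 124 remainder 1
124 ÷ 2 = 62 remainder 0
62 ÷ 2 = 31 remainder 0
31 ÷ 2 = 15 remainder 1
15 ÷ 2 = 7 remainder 1
7 ÷ 2 = 3 remainder 1
3 ÷ 2 = 1 remainder 1
1 ÷ 2 = 0 remainder 1
Reading remainders bottom to top: 111110011100



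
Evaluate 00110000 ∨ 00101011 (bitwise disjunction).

OR: 1 when either bit is 1
  00110000
| 00101011
----------
  00111011
Decimal: 48 | 43 = 59



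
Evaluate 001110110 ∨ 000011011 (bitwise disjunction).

OR: 1 when either bit is 1
  001110110
| 000011011
-----------
  001111111
Decimal: 118 | 27 = 127



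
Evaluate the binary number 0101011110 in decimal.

Sum of powers of 2 for each 1-bit:
2^1 + 2^2 + 2^3 + 2^4 + 2^6 + 2^8
= 2 + 4 + 8 + 16 + 64 + 256
= 350



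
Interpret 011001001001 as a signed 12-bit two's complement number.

Binary: 011001001001
Sign bit: 0 (non-negative)
Read directly as an unsigned value:
011001001001 = 1024 + 512 + 64 + 8 + 1 = 1609
Value: 1609



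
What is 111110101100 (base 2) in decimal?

Sum of powers of 2 for each 1-bit:
2^2 + 2^3 + 2^5 + 2^7 + 2^8 + 2^9 + 2^10 + 2^11
= 4 + 8 + 32 + 128 + 256 + 512 + 1024 + 2048
= 4012



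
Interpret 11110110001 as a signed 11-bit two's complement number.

Binary: 11110110001
Sign bit: 1 (negative)
Invert: 00001001110
Add 1:  00001001111
Magnitude: 00001001111 = 64 + 8 + 4 + 2 + 1 = 79
Value: -79



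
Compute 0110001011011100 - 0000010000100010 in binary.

Method 1 - Direct subtraction (column by column from the right: bit − bit − borrow-in; if negative, add 2 and borrow 1 from the next column):
borrow: 0011100001000100
        0110001011011100
-       0000010000100010
------------------------
        0101111010111010

Method 2 - Add two's complement:
Two's complement of 0000010000100010: invert → 1111101111011101, add 1 → 1111101111011110
  0110001011011100
+ 1111101111011110
------------------
 10101111010111010  (end carry out of the top bit = 1)
Discarding the end carry: 0101111010111010
Decimal check:
  0110001011011100 = 16384 + 8192 + 512 + 128 + 64 + 16 + 8 + 4 = 25308
  0000010000100010 = 1024 + 32 + 2 = 1058
  25308 - 1058 = 24250, and 0101111010111010 = 16384 + 4096 + 2048 + 1024 + 512 + 128 + 32 + 16 + 8 + 2 = 24250 ✓



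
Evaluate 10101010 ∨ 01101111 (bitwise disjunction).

OR: 1 when either bit is 1
  10101010
| 01101111
----------
  11101111
Decimal: 170 | 111 = 239



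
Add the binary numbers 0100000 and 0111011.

Add column by column from the right: bit + bit + carry-in; write the sum mod 2, carry 1 when the sum is 2 or 3.
carry:  1000000
        0100000
+       0111011
---------------
       01011011
(the carry out of the leftmost column, 0, becomes the leading bit)
Decimal check:
  0100000 = 32
  0111011 = 32 + 16 + 8 + 2 + 1 = 59
  32 + 59 = 91, and 01011011 = 64 + 16 + 8 + 2 + 1 = 91 ✓

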